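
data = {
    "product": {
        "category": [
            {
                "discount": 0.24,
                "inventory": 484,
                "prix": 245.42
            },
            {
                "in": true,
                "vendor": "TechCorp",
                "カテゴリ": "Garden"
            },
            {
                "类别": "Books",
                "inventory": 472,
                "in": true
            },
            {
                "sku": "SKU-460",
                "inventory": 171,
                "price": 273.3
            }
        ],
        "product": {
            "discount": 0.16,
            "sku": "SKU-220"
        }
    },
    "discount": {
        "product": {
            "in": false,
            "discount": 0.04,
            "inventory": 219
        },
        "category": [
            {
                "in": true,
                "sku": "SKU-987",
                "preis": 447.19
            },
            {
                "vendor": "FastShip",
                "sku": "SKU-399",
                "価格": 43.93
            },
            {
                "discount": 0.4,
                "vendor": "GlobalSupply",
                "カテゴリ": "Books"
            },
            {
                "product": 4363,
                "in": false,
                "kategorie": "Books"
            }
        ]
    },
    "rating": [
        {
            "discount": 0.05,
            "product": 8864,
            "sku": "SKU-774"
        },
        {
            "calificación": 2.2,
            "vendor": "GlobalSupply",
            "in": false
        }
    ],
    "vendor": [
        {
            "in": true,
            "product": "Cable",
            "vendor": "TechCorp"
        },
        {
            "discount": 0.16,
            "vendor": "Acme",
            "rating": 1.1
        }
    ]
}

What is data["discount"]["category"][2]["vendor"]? "GlobalSupply"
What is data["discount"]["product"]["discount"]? 0.04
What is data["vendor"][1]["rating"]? 1.1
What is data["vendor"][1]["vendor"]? "Acme"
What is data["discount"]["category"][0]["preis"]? 447.19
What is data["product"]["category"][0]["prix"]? 245.42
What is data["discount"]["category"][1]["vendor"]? "FastShip"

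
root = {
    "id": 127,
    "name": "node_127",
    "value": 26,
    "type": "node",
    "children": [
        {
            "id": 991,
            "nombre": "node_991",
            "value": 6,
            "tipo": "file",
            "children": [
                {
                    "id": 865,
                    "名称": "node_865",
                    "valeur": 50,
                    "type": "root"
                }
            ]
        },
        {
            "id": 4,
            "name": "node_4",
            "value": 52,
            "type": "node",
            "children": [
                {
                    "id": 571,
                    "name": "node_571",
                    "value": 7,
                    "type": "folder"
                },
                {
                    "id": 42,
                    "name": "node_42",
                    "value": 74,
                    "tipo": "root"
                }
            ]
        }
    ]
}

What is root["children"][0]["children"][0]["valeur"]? 50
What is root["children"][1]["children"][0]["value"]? 7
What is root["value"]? 26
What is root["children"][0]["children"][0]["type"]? "root"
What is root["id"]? 127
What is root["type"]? "node"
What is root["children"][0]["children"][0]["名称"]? "node_865"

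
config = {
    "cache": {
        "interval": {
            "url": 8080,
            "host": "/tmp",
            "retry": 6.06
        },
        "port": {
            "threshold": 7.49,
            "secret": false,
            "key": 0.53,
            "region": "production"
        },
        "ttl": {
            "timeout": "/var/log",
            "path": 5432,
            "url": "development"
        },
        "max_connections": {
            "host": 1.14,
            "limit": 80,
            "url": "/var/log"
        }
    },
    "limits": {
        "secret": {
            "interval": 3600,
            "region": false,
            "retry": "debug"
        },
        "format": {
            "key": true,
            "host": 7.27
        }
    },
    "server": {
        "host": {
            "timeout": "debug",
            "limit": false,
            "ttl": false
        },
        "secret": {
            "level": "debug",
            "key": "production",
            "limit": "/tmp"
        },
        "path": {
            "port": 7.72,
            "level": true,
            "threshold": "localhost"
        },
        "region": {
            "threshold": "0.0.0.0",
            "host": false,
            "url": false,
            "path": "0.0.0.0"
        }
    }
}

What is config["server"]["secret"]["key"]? "production"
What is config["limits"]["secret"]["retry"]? "debug"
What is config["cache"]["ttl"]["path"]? 5432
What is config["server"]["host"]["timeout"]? "debug"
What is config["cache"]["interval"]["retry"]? 6.06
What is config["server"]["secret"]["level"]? "debug"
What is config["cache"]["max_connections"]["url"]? "/var/log"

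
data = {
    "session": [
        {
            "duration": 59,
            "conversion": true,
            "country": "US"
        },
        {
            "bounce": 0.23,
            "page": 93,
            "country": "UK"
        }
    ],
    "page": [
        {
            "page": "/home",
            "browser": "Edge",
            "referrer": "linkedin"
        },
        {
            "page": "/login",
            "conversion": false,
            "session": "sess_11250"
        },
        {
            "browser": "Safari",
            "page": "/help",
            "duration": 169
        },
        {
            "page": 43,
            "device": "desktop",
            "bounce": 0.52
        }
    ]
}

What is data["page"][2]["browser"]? "Safari"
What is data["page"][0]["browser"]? "Edge"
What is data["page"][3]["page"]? 43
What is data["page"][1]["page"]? "/login"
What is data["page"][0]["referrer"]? "linkedin"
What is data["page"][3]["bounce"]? 0.52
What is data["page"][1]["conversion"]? False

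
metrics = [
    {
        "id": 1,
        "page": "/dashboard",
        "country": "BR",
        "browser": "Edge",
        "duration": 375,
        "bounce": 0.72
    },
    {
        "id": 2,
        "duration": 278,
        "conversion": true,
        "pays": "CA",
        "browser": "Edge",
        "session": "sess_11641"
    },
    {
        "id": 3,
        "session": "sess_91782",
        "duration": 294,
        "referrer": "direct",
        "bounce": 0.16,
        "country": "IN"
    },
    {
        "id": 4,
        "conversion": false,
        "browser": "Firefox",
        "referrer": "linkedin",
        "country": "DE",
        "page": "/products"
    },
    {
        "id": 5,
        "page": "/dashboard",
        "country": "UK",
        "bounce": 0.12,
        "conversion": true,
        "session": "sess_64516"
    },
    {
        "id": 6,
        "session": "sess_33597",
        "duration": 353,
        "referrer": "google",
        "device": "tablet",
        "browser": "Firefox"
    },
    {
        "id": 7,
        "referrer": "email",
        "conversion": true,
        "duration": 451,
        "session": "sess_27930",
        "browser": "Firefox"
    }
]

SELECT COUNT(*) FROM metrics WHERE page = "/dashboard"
2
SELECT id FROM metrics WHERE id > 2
[3, 4, 5, 6, 7]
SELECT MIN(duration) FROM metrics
278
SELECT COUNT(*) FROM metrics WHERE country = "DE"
1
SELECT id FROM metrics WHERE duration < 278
[]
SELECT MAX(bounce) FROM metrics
0.72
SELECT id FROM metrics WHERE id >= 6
[6, 7]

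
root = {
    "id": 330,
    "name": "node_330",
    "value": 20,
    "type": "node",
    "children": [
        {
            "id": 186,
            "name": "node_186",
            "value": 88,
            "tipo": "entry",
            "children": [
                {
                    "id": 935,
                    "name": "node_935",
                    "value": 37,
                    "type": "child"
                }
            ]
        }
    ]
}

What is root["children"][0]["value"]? 88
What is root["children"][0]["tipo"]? "entry"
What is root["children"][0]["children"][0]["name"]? "node_935"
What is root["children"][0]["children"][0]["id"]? 935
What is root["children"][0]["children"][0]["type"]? "child"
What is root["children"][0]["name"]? "node_186"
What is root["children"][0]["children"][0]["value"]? 37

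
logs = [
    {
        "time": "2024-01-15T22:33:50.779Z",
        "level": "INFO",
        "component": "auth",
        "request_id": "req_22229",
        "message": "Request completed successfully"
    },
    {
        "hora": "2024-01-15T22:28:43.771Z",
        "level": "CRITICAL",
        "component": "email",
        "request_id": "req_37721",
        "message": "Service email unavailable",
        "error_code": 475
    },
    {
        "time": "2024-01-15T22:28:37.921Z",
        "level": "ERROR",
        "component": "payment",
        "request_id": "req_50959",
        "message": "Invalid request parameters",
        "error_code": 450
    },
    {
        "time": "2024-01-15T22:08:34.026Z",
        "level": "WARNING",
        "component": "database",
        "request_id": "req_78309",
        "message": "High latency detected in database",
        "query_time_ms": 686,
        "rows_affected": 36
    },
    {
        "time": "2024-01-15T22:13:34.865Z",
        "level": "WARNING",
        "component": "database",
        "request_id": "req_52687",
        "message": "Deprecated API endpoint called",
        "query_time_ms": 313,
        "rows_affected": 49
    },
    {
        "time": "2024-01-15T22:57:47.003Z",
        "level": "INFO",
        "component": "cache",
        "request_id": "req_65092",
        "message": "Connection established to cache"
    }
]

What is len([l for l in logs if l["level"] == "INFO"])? 2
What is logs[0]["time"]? "2024-01-15T22:33:50.779Z"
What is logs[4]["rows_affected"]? 49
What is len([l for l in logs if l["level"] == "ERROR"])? 1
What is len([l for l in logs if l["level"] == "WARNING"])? 2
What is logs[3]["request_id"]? "req_78309"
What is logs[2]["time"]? "2024-01-15T22:28:37.921Z"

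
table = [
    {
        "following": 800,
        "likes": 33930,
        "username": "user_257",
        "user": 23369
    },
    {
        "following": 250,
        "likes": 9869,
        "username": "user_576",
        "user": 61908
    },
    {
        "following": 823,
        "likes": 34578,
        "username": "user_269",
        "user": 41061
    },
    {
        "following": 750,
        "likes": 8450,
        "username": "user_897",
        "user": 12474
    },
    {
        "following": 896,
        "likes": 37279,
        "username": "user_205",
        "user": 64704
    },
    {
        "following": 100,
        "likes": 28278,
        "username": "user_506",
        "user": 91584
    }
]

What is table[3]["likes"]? 8450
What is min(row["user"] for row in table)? 12474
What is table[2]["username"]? "user_269"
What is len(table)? 6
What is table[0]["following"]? 800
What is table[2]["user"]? 41061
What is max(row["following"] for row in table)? 896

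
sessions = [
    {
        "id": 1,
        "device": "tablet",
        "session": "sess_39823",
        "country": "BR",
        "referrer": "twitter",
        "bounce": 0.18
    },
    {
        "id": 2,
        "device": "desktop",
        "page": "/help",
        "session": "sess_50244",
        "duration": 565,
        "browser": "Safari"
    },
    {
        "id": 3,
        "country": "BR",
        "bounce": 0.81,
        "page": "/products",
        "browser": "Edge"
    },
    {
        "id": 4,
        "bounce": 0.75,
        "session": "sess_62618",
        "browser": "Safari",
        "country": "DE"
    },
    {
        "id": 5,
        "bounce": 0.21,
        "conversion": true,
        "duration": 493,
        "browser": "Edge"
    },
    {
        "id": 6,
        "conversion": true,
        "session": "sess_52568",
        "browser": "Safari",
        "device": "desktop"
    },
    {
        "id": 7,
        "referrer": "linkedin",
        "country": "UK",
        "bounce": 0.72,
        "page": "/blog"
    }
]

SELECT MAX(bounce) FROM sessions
0.81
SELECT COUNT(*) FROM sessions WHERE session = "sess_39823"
1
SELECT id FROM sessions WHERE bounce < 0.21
[1]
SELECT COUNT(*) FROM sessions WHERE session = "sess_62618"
1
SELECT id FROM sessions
[1, 2, 3, 4, 5, 6, 7]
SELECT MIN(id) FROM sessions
1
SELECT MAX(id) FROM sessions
7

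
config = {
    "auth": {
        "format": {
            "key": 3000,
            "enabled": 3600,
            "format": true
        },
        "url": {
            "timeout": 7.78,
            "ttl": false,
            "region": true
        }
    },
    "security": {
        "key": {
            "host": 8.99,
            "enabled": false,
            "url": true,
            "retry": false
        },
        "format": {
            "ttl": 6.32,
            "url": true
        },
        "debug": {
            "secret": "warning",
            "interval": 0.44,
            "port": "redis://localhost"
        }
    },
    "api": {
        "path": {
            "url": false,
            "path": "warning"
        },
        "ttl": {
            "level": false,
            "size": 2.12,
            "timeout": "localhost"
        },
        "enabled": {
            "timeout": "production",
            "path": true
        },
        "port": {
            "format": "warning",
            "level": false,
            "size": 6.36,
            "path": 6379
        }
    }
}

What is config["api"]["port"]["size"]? 6.36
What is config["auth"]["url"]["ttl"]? False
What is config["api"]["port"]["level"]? False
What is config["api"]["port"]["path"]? 6379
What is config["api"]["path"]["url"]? False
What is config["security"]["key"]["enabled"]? False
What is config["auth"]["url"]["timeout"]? 7.78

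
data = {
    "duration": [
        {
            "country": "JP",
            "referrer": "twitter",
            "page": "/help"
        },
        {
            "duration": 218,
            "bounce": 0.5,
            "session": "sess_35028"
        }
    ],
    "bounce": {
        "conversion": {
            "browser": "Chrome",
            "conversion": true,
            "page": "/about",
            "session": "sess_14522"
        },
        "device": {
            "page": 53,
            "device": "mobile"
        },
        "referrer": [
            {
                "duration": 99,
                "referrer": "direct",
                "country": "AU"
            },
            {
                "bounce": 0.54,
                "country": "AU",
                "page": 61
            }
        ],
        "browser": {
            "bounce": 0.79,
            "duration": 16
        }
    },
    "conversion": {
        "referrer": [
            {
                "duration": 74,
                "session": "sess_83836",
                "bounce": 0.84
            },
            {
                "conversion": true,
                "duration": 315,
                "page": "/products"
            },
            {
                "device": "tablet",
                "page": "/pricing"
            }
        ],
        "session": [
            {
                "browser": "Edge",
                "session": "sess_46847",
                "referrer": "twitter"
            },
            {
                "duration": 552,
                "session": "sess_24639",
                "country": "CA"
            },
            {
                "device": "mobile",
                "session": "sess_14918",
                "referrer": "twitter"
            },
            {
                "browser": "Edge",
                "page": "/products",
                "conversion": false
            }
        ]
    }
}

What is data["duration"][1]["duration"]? 218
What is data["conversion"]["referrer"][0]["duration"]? 74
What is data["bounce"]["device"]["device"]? "mobile"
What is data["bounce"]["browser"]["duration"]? 16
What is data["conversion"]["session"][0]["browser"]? "Edge"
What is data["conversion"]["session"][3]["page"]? "/products"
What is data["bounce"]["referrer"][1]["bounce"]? 0.54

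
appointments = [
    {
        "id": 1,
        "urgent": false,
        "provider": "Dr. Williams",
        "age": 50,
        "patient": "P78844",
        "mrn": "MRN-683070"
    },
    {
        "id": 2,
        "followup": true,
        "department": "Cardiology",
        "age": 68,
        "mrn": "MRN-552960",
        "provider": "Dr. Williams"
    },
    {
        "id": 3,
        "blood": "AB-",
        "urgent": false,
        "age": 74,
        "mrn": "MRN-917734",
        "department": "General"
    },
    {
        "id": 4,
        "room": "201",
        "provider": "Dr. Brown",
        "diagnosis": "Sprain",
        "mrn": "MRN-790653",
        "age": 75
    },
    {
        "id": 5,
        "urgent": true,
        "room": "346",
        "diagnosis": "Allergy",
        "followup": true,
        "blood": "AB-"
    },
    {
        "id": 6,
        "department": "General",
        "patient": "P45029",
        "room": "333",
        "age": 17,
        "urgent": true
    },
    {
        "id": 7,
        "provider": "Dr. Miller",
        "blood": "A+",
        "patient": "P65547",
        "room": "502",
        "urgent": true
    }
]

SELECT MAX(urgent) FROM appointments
True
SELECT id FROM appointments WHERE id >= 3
[3, 4, 5, 6, 7]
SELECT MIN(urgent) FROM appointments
False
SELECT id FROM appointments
[1, 2, 3, 4, 5, 6, 7]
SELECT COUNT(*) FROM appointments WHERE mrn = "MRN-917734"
1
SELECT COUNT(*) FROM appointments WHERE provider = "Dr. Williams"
2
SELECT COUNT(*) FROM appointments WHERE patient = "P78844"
1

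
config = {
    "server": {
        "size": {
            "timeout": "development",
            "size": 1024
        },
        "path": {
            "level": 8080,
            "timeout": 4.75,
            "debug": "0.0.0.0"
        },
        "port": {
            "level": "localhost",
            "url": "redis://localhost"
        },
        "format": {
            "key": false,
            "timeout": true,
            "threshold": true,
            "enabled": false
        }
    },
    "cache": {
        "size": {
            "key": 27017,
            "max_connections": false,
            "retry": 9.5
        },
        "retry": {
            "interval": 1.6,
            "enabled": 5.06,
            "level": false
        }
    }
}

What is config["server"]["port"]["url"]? "redis://localhost"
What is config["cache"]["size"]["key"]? 27017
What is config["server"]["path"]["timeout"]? 4.75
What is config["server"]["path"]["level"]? 8080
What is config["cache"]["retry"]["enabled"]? 5.06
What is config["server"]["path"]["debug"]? "0.0.0.0"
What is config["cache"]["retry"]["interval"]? 1.6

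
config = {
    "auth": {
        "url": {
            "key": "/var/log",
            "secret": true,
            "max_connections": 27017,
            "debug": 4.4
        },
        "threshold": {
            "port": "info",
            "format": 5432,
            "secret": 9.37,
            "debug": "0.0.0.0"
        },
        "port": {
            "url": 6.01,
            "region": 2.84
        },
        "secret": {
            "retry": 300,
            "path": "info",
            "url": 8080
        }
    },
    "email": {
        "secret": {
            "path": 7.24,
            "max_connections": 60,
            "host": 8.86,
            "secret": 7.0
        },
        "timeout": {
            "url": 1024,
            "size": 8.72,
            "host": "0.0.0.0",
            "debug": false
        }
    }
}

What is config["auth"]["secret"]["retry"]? 300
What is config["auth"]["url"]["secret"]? True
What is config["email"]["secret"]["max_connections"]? 60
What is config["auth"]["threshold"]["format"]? 5432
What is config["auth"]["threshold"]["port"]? "info"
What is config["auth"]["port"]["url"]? 6.01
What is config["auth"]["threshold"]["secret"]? 9.37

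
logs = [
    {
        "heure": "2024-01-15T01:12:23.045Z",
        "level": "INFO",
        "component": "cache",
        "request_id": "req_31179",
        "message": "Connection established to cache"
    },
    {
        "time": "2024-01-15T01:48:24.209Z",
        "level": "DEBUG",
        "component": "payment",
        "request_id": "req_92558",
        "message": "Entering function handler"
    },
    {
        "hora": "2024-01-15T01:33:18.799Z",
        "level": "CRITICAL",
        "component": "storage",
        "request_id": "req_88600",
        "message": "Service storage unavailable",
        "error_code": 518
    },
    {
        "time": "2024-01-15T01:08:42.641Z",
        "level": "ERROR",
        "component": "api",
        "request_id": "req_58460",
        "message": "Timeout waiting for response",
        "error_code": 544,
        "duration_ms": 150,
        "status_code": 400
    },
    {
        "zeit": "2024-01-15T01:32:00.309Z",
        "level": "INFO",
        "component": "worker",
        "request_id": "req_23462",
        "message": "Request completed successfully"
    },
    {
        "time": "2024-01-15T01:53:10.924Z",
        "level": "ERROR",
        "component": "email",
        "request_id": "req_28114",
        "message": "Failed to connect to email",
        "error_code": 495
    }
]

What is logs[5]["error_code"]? 495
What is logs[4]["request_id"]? "req_23462"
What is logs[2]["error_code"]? 518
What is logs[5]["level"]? "ERROR"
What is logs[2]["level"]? "CRITICAL"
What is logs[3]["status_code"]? 400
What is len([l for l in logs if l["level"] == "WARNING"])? 0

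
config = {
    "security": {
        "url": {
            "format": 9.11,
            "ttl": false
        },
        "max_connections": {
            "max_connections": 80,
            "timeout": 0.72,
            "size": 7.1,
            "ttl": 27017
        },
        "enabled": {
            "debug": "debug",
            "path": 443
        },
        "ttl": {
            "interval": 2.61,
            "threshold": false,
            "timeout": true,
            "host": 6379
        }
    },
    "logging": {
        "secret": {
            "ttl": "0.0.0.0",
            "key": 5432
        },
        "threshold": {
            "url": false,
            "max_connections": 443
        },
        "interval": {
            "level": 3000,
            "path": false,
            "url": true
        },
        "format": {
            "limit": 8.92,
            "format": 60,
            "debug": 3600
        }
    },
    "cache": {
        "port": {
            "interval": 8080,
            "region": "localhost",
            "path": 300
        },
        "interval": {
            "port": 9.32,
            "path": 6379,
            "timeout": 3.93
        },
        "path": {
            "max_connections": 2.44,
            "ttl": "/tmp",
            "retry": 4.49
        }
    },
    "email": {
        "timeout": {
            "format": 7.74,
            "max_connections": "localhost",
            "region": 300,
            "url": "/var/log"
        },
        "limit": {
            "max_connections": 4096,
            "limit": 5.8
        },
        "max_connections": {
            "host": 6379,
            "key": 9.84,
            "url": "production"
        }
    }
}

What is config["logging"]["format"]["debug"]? 3600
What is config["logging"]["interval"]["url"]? True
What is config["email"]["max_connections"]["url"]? "production"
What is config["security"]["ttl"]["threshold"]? False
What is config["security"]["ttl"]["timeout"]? True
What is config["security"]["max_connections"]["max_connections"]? 80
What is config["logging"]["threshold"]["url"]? False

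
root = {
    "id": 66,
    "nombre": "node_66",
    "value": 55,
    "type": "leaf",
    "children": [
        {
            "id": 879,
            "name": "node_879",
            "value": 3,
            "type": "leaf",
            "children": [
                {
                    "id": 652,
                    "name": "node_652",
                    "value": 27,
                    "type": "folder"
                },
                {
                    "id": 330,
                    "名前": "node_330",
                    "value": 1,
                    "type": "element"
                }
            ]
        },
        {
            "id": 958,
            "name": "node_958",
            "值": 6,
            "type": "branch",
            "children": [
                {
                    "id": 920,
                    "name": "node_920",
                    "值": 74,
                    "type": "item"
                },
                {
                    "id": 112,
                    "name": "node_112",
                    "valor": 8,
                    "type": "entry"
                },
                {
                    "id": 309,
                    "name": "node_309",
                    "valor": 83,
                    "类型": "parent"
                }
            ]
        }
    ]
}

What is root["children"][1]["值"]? 6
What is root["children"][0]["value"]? 3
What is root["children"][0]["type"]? "leaf"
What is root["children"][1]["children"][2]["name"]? "node_309"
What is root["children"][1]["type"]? "branch"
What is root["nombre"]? "node_66"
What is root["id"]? 66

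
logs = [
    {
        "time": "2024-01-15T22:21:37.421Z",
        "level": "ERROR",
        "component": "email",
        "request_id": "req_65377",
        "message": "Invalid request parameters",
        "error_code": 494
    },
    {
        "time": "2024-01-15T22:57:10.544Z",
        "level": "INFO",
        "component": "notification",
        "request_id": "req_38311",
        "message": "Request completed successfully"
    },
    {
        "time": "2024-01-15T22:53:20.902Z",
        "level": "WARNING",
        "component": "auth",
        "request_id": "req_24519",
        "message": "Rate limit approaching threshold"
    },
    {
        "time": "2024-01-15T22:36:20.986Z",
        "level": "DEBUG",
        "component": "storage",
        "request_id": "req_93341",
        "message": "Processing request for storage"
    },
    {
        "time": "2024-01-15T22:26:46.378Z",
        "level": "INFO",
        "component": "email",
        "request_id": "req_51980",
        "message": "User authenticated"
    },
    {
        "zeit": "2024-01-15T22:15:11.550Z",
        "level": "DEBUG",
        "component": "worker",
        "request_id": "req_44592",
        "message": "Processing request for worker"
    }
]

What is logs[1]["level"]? "INFO"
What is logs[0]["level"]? "ERROR"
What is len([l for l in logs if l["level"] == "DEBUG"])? 2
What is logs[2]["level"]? "WARNING"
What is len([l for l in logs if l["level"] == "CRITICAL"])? 0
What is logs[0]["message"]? "Invalid request parameters"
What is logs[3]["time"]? "2024-01-15T22:36:20.986Z"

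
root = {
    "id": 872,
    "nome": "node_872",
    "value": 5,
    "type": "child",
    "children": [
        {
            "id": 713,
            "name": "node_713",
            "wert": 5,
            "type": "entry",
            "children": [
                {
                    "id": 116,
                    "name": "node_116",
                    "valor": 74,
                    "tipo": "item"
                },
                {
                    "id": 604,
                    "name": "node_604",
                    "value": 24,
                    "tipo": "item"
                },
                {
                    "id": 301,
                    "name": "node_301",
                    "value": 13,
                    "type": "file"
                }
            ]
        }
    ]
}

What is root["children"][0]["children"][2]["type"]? "file"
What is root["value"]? 5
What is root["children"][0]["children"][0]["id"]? 116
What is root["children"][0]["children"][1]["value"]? 24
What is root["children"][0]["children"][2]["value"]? 13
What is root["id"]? 872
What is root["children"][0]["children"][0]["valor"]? 74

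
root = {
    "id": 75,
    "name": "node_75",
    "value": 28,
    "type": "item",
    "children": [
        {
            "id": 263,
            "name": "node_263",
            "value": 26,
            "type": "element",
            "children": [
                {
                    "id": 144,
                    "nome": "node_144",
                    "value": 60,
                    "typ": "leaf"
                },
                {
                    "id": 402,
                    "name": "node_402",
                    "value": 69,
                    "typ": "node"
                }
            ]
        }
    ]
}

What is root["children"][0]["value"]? 26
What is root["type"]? "item"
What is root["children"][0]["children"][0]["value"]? 60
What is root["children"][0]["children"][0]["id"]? 144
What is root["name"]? "node_75"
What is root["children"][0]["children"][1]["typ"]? "node"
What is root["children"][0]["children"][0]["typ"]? "leaf"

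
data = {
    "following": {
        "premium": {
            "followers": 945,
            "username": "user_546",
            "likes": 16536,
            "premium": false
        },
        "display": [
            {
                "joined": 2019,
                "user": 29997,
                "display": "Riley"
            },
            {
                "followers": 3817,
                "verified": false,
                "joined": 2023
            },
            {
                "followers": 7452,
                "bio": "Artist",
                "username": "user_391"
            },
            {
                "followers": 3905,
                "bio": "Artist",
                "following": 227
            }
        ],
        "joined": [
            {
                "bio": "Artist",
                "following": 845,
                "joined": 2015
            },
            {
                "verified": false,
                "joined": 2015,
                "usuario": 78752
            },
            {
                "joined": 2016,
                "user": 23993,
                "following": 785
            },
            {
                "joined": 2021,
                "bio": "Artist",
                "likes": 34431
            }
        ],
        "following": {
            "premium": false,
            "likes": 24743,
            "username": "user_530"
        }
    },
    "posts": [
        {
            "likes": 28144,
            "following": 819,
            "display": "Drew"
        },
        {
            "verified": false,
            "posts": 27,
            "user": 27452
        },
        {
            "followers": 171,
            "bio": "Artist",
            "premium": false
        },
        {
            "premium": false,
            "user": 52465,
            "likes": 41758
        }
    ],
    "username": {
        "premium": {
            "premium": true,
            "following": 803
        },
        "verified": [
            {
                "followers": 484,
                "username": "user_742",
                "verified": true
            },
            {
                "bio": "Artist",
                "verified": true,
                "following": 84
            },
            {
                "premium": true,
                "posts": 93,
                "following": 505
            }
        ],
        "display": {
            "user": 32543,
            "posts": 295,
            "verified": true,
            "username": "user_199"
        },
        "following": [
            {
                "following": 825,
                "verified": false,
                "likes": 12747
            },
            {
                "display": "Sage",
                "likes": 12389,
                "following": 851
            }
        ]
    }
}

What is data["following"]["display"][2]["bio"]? "Artist"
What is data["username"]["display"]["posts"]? 295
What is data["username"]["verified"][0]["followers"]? 484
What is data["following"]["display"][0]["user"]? 29997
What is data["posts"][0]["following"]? 819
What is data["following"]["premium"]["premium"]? False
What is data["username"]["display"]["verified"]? True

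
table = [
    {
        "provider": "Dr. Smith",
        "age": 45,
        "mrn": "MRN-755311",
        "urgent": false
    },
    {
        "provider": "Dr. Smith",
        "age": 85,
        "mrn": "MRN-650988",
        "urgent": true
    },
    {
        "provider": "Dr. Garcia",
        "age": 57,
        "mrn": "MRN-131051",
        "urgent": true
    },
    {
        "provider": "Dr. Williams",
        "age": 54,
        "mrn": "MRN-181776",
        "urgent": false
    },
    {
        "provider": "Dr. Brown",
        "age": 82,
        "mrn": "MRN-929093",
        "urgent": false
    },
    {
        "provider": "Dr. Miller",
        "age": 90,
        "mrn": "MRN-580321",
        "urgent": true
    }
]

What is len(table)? 6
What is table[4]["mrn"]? "MRN-929093"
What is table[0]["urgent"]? False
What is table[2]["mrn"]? "MRN-131051"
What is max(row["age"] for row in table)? 90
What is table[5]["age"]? 90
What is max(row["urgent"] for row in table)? True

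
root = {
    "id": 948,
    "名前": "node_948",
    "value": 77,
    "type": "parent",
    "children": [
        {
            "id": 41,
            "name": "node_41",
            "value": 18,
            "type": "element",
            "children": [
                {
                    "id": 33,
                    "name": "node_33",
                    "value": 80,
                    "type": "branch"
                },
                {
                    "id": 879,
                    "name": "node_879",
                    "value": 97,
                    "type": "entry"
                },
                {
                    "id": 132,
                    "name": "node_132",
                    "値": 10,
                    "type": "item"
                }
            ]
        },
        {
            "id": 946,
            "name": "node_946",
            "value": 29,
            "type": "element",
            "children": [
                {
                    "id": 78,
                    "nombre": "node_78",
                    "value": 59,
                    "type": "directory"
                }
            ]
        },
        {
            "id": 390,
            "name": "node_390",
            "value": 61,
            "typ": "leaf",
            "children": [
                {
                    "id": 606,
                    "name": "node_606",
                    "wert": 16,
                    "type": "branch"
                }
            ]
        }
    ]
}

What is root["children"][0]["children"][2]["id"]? 132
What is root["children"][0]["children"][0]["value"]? 80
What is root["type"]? "parent"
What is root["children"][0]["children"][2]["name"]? "node_132"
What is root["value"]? 77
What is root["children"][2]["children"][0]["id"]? 606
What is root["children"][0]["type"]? "element"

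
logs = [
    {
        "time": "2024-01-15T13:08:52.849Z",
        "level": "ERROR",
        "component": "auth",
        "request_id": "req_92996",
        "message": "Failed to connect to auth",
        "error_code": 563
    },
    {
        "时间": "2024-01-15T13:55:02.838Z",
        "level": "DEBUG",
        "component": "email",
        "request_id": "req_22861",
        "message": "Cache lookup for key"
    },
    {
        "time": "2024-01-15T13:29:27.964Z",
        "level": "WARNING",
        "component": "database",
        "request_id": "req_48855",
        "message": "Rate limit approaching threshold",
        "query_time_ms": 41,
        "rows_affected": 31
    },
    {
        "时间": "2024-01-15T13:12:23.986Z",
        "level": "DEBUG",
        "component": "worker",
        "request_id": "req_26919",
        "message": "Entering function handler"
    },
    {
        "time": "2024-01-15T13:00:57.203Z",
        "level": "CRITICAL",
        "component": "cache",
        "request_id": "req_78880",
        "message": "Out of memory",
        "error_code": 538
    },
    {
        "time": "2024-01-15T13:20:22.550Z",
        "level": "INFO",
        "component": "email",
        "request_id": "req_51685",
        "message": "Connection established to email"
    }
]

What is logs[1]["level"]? "DEBUG"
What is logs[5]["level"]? "INFO"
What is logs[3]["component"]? "worker"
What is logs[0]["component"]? "auth"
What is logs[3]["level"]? "DEBUG"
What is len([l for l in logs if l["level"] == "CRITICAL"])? 1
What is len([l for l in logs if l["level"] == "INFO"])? 1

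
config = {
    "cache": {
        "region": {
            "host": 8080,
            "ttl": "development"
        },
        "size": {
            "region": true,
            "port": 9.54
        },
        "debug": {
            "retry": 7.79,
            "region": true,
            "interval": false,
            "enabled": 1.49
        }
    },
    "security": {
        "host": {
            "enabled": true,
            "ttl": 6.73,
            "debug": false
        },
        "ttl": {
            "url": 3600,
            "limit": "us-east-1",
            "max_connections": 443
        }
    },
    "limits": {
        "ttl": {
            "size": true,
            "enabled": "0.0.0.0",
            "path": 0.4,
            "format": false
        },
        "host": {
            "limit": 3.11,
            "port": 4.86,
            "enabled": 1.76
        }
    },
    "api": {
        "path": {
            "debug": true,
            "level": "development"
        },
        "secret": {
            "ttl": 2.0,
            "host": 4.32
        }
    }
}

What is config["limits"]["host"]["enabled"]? 1.76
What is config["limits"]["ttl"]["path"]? 0.4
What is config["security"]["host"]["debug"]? False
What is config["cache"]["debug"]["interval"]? False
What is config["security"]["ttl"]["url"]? 3600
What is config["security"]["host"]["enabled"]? True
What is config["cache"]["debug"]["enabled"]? 1.49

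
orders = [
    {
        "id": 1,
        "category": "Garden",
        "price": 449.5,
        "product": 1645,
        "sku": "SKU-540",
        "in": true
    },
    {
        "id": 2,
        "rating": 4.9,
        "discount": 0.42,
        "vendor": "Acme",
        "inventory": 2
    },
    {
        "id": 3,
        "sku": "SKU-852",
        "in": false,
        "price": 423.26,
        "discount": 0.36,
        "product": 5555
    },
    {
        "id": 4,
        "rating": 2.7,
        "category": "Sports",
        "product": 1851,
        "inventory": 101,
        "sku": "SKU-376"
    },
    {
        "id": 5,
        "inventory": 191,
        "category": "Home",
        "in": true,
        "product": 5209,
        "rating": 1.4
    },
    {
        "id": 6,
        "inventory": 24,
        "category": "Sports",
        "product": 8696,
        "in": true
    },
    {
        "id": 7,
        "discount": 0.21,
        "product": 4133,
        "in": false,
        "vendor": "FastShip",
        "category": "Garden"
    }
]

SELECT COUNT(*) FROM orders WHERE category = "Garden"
2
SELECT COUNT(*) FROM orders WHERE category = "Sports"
2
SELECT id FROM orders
[1, 2, 3, 4, 5, 6, 7]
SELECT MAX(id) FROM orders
7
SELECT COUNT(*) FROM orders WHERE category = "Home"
1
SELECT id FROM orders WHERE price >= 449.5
[1]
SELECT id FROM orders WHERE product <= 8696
[1, 3, 4, 5, 6, 7]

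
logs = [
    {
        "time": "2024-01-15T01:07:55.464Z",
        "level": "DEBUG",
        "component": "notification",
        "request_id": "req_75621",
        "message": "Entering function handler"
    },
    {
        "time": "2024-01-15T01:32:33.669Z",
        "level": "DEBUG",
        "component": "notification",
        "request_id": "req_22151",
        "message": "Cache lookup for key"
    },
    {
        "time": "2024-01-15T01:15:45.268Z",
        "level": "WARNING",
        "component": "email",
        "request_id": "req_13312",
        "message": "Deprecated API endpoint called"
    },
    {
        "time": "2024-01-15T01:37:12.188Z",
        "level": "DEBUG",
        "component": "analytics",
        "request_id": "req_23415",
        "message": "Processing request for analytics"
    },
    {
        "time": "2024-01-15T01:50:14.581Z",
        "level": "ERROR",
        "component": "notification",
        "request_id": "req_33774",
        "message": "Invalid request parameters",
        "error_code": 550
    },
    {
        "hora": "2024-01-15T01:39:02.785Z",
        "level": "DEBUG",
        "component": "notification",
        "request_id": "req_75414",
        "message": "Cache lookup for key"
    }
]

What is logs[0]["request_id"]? "req_75621"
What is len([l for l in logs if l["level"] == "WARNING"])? 1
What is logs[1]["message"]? "Cache lookup for key"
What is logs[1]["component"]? "notification"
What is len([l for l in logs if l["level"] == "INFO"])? 0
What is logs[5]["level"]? "DEBUG"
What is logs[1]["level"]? "DEBUG"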